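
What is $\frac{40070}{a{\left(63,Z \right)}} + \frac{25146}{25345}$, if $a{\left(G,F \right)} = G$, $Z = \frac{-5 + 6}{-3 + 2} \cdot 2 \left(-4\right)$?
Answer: $\frac{1017158348}{1596735} \approx 637.02$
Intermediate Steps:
$Z = 8$ ($Z = 1 \frac{1}{-1} \cdot 2 \left(-4\right) = 1 \left(-1\right) 2 \left(-4\right) = \left(-1\right) 2 \left(-4\right) = \left(-2\right) \left(-4\right) = 8$)
$\frac{40070}{a{\left(63,Z \right)}} + \frac{25146}{25345} = \frac{40070}{63} + \frac{25146}{25345} = \frac{1017158348}{1596735}$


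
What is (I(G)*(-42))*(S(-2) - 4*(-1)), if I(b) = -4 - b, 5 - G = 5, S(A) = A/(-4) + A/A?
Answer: 924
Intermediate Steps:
S(A) = 1 - A/4 (S(A) = A*(-¼) + 1 = -A/4 + 1 = 1 - A/4)
G = 0 (G = 5 - 1*5 = 5 - 5 = 0)
(I(G)*(-42))*(S(-2) - 4*(-1)) = ((-4 - 1*0)*(-42))*((1 - ¼*(-2)) - 4*(-1)) = ((-4 + 0)*(-42))*((1 + ½) + 4) = (-4*(-42))*(3/2 + 4) = 168*(11/2) = 924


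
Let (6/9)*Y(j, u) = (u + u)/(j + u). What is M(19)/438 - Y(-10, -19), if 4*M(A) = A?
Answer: -99313/50808 ≈ -1.9547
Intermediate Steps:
M(A) = A/4
Y(j, u) = 3*u/(j + u) (Y(j, u) = 3*((u + u)/(j + u))/2 = 3*((2*u)/(j + u))/2 = 3*(2*u/(j + u))/2 = 3*u/(j + u))
M(19)/438 - Y(-10, -19) = ((¼)*19)/438 - 3*(-19)/(-10 - 19) = (19/4)*(1/438) - 3*(-19)/(-29) = 19/1752 - 3*(-19)*(-1)/29 = 19/1752 - 1*57/29 = 19/1752 - 57/29 = -99313/50808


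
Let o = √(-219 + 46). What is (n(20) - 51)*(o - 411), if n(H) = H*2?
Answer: 4521 - 11*I*√173 ≈ 4521.0 - 144.68*I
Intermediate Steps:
n(H) = 2*H
o = I*√173 (o = √(-173) = I*√173 ≈ 13.153*I)
(n(20) - 51)*(o - 411) = (2*20 - 51)*(I*√173 - 411) = (40 - 51)*(-411 + I*√173) = -11*(-411 + I*√173) = 4521 - 11*I*√173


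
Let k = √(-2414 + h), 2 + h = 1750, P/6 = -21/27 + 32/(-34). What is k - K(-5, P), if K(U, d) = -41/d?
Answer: -2091/526 + 3*I*√74 ≈ -3.9753 + 25.807*I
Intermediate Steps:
P = -526/51 (P = 6*(-21/27 + 32/(-34)) = 6*(-21*1/27 + 32*(-1/34)) = 6*(-7/9 - 16/17) = 6*(-263/153) = -526/51 ≈ -10.314)
h = 1748 (h = -2 + 1750 = 1748)
k = 3*I*√74 (k = √(-2414 + 1748) = √(-666) = 3*I*√74 ≈ 25.807*I)
k - K(-5, P) = 3*I*√74 - (-41)/(-526/51) = 3*I*√74 - (-41)*(-51)/526 = 3*I*√74 - 1*2091/526 = 3*I*√74 - 2091/526 = -2091/526 + 3*I*√74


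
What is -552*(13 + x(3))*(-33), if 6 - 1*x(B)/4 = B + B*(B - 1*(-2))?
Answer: -637560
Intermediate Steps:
x(B) = 24 - 4*B - 4*B*(2 + B) (x(B) = 24 - 4*(B + B*(B - 1*(-2))) = 24 - 4*(B + B*(B + 2)) = 24 - 4*(B + B*(2 + B)) = 24 + (-4*B - 4*B*(2 + B)) = 24 - 4*B - 4*B*(2 + B))
-552*(13 + x(3))*(-33) = -552*(13 + (24 - 12*3 - 4*3²))*(-33) = -552*(13 + (24 - 36 - 4*9))*(-33) = -552*(13 + (24 - 36 - 36))*(-33) = -552*(13 - 48)*(-33) = -(-19320)*(-33) = -552*1155 = -637560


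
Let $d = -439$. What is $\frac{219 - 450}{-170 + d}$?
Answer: $\frac{11}{29} \approx 0.37931$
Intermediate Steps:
$\frac{219 - 450}{-170 + d} = \frac{219 - 450}{-170 - 439} = - \frac{231}{-609} = \left(-231\right) \left(- \frac{1}{609}\right) = \frac{11}{29}$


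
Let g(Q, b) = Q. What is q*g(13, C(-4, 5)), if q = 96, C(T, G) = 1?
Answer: 1248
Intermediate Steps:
q*g(13, C(-4, 5)) = 96*13 = 1248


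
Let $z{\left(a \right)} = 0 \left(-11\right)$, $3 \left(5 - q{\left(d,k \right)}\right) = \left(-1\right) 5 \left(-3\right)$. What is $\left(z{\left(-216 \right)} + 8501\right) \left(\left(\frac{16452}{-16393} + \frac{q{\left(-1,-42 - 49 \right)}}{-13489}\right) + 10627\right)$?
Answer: $\frac{1480805843459}{16393} \approx 9.0332 \cdot 10^{7}$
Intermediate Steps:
$q{\left(d,k \right)} = 0$ ($q{\left(d,k \right)} = 5 - \frac{\left(-1\right) 5 \left(-3\right)}{3} = 5 - \frac{\left(-5\right) \left(-3\right)}{3} = 5 - 5 = 0$)
$z{\left(a \right)} = 0$
$\left(z{\left(-216 \right)} + 8501\right) \left(\left(\frac{16452}{-16393} + \frac{q{\left(-1,-42 - 49 \right)}}{-13489}\right) + 10627\right) = \left(0 + 8501\right) \left(\left(\frac{16452}{-16393} + \frac{0}{-13489}\right) + 10627\right) = 8501 \left(\left(16452 \left(- \frac{1}{16393}\right) + 0 \left(- \frac{1}{13489}\right)\right) + 10627\right) = 8501 \left(\left(- \frac{16452}{16393} + 0\right) + 10627\right) = 8501 \left(- \frac{16452}{16393} + 10627\right) = 8501 \cdot \frac{174191959}{16393} = \frac{1480805843459}{16393}$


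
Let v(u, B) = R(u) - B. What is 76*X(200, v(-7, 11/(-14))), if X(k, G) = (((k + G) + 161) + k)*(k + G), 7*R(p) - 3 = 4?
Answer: 422905325/49 ≈ 8.6307e+6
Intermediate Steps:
R(p) = 1 (R(p) = 3/7 + (1/7)*4 = 3/7 + 4/7 = 1)
v(u, B) = 1 - B
X(k, G) = (G + k)*(161 + G + 2*k) (X(k, G) = (((G + k) + 161) + k)*(G + k) = ((161 + G + k) + k)*(G + k) = (161 + G + 2*k)*(G + k) = (G + k)*(161 + G + 2*k))
76*X(200, v(-7, 11/(-14))) = 76*((1 - 11/(-14))**2 + 2*200**2 + 161*(1 - 11/(-14)) + 161*200 + 3*(1 - 11/(-14))*200) = 76*((1 - 11*(-1)/14)**2 + 2*40000 + 161*(1 - 11*(-1)/14) + 32200 + 3*(1 - 11*(-1)/14)*200) = 76*((1 - 1*(-11/14))**2 + 80000 + 161*(1 - 1*(-11/14)) + 32200 + 3*(1 - 1*(-11/14))*200) = 76*((1 + 11/14)**2 + 80000 + 161*(1 + 11/14) + 32200 + 3*(1 + 11/14)*200) = 76*((25/14)**2 + 80000 + 161*(25/14) + 32200 + 3*(25/14)*200) = 76*(625/196 + 80000 + 575/2 + 32200 + 7500/7) = 76*(22258175/196) = 422905325/49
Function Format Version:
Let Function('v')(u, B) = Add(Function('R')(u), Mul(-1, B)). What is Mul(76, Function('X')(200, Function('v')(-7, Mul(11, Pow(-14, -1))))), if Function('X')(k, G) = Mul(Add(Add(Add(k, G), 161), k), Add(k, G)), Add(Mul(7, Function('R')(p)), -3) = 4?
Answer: Rational(422905325, 49) ≈ 8.6307e+6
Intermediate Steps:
Function('R')(p) = 1 (Function('R')(p) = Add(Rational(3, 7), Mul(Rational(1, 7), 4)) = Add(Rational(3, 7), Rational(4, 7)) = 1)
Function('v')(u, B) = Add(1, Mul(-1, B))
Function('X')(k, G) = Mul(Add(G, k), Add(161, G, Mul(2, k))) (Function('X')(k, G) = Mul(Add(Add(Add(G, k), 161), k), Add(G, k)) = Mul(Add(Add(161, G, k), k), Add(G, k)) = Mul(Add(161, G, Mul(2, k)), Add(G, k)) = Mul(Add(G, k), Add(161, G, Mul(2, k))))
Mul(76, Function('X')(200, Function('v')(-7, Mul(11, Pow(-14, -1))))) = Mul(76, Add(Pow(Add(1, Mul(-1, Mul(11, Pow(-14, -1)))), 2), Mul(2, Pow(200, 2)), Mul(161, Add(1, Mul(-1, Mul(11, Pow(-14, -1))))), Mul(161, 200), Mul(3, Add(1, Mul(-1, Mul(11, Pow(-14, -1)))), 200))) = Mul(76, Add(Pow(Add(1, Mul(-1, Mul(11, Rational(-1, 14)))), 2), Mul(2, 40000), Mul(161, Add(1, Mul(-1, Mul(11, Rational(-1, 14))))), 32200, Mul(3, Add(1, Mul(-1, Mul(11, Rational(-1, 14)))), 200))) = Mul(76, Add(Pow(Add(1, Mul(-1, Rational(-11, 14))), 2), 80000, Mul(161, Add(1, Mul(-1, Rational(-11, 14)))), 32200, Mul(3, Add(1, Mul(-1, Rational(-11, 14))), 200))) = Mul(76, Add(Pow(Add(1, Rational(11, 14)), 2), 80000, Mul(161, Add(1, Rational(11, 14))), 32200, Mul(3, Add(1, Rational(11, 14)), 200))) = Mul(76, Add(Pow(Rational(25, 14), 2), 80000, Mul(161, Rational(25, 14)), 32200, Mul(3, Rational(25, 14), 200))) = Mul(76, Add(Rational(625, 196), 80000, Rational(575, 2), 32200, Rational(7500, 7))) = Mul(76, Rational(22258175, 196)) = Rational(422905325, 49)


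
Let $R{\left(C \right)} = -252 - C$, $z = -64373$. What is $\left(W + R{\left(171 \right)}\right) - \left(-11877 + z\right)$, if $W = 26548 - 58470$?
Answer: $43905$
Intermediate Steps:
$W = -31922$ ($W = 26548 - 58470 = -31922$)
$\left(W + R{\left(171 \right)}\right) - \left(-11877 + z\right) = \left(-31922 - 423\right) + \left(11877 - -64373\right) = \left(-31922 - 423\right) + \left(11877 + 64373\right) = \left(-31922 - 423\right) + 76250 = -32345 + 76250 = 43905$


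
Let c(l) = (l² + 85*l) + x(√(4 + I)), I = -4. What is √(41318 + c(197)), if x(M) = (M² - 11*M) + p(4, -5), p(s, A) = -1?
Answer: √96871 ≈ 311.24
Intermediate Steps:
x(M) = -1 + M² - 11*M (x(M) = (M² - 11*M) - 1 = -1 + M² - 11*M)
c(l) = -1 + l² + 85*l (c(l) = (l² + 85*l) + (-1 + (√(4 - 4))² - 11*√(4 - 4)) = (l² + 85*l) + (-1 + (√0)² - 11*√0) = (l² + 85*l) + (-1 + 0² - 11*0) = (l² + 85*l) + (-1 + 0 + 0) = (l² + 85*l) - 1 = -1 + l² + 85*l)
√(41318 + c(197)) = √(41318 + (-1 + 197² + 85*197)) = √(41318 + (-1 + 38809 + 16745)) = √(41318 + 55553) = √96871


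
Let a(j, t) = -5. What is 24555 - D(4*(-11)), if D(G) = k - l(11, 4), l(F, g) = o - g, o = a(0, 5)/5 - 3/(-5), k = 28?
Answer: 122613/5 ≈ 24523.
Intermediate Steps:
o = -⅖ (o = -5/5 - 3/(-5) = -5*⅕ - 3*(-⅕) = -1 + ⅗ = -⅖ ≈ -0.40000)
l(F, g) = -⅖ - g
D(G) = 162/5 (D(G) = 28 - (-⅖ - 1*4) = 28 - (-⅖ - 4) = 28 - 1*(-22/5) = 28 + 22/5 = 162/5)
24555 - D(4*(-11)) = 24555 - 1*162/5 = 24555 - 162/5 = 122613/5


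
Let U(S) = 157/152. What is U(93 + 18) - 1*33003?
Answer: -5016299/152 ≈ -33002.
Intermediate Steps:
U(S) = 157/152 (U(S) = 157*(1/152) = 157/152)
U(93 + 18) - 1*33003 = 157/152 - 1*33003 = 157/152 - 33003 = -5016299/152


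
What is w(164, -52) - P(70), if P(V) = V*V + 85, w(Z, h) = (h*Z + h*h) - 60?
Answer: -10869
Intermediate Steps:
w(Z, h) = -60 + h² + Z*h (w(Z, h) = (Z*h + h²) - 60 = (h² + Z*h) - 60 = -60 + h² + Z*h)
P(V) = 85 + V² (P(V) = V² + 85 = 85 + V²)
w(164, -52) - P(70) = (-60 + (-52)² + 164*(-52)) - (85 + 70²) = (-60 + 2704 - 8528) - (85 + 4900) = -5884 - 1*4985 = -5884 - 4985 = -10869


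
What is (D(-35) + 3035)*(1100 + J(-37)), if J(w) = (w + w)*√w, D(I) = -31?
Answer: 3304400 - 222296*I*√37 ≈ 3.3044e+6 - 1.3522e+6*I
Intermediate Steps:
J(w) = 2*w^(3/2) (J(w) = (2*w)*√w = 2*w^(3/2))
(D(-35) + 3035)*(1100 + J(-37)) = (-31 + 3035)*(1100 + 2*(-37)^(3/2)) = 3004*(1100 + 2*(-37*I*√37)) = 3004*(1100 - 74*I*√37) = 3304400 - 222296*I*√37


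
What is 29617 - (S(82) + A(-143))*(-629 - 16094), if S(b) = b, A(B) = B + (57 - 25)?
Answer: -455350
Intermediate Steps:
A(B) = 32 + B (A(B) = B + 32 = 32 + B)
29617 - (S(82) + A(-143))*(-629 - 16094) = 29617 - (82 + (32 - 143))*(-629 - 16094) = 29617 - (82 - 111)*(-16723) = 29617 - (-29)*(-16723) = 29617 - 1*484967 = 29617 - 484967 = -455350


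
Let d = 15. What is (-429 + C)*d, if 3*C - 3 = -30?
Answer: -6570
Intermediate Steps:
C = -9 (C = 1 + (⅓)*(-30) = 1 - 10 = -9)
(-429 + C)*d = (-429 - 9)*15 = -438*15 = -6570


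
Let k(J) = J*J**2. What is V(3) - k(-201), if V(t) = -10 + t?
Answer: 8120594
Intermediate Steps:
k(J) = J**3
V(3) - k(-201) = (-10 + 3) - 1*(-201)**3 = -7 - 1*(-8120601) = -7 + 8120601 = 8120594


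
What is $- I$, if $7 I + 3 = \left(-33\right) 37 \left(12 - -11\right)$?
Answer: $\frac{28086}{7} \approx 4012.3$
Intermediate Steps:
$I = - \frac{28086}{7}$ ($I = - \frac{3}{7} + \frac{\left(-33\right) 37 \left(12 - -11\right)}{7} = - \frac{3}{7} + \frac{\left(-1221\right) \left(12 + 11\right)}{7} = - \frac{3}{7} + \frac{\left(-1221\right) 23}{7} = - \frac{3}{7} + \frac{1}{7} \left(-28083\right) = - \frac{3}{7} - \frac{28083}{7} = - \frac{28086}{7} \approx -4012.3$)
$- I = \left(-1\right) \left(- \frac{28086}{7}\right) = \frac{28086}{7}$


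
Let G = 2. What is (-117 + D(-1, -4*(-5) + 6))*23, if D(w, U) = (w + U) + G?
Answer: -2070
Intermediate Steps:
D(w, U) = 2 + U + w (D(w, U) = (w + U) + 2 = (U + w) + 2 = 2 + U + w)
(-117 + D(-1, -4*(-5) + 6))*23 = (-117 + (2 + (-4*(-5) + 6) - 1))*23 = (-117 + (2 + (20 + 6) - 1))*23 = (-117 + (2 + 26 - 1))*23 = (-117 + 27)*23 = -90*23 = -2070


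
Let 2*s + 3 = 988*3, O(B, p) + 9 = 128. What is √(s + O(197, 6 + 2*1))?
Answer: √6398/2 ≈ 39.994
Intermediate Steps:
O(B, p) = 119 (O(B, p) = -9 + 128 = 119)
s = 2961/2 (s = -3/2 + (988*3)/2 = -3/2 + (½)*2964 = -3/2 + 1482 = 2961/2 ≈ 1480.5)
√(s + O(197, 6 + 2*1)) = √(2961/2 + 119) = √(3199/2) = √6398/2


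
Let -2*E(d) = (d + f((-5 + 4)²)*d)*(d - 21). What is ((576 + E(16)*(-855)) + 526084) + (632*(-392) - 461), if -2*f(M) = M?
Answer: 261355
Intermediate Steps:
f(M) = -M/2
E(d) = -d*(-21 + d)/4 (E(d) = -(d + (-(-5 + 4)²/2)*d)*(d - 21)/2 = -(d + (-½*(-1)²)*d)*(-21 + d)/2 = -(d + (-½*1)*d)*(-21 + d)/2 = -(d - d/2)*(-21 + d)/2 = -d/2*(-21 + d)/2 = -d*(-21 + d)/4)
((576 + E(16)*(-855)) + 526084) + (632*(-392) - 461) = ((576 + ((¼)*16*(21 - 1*16))*(-855)) + 526084) + (632*(-392) - 461) = ((576 + ((¼)*16*(21 - 16))*(-855)) + 526084) + (-247744 - 461) = ((576 + ((¼)*16*5)*(-855)) + 526084) - 248205 = ((576 + 20*(-855)) + 526084) - 248205 = ((576 - 17100) + 526084) - 248205 = (-16524 + 526084) - 248205 = 509560 - 248205 = 261355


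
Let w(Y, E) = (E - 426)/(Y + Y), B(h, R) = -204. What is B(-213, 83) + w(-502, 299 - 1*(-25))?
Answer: -102357/502 ≈ -203.90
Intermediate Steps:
w(Y, E) = (-426 + E)/(2*Y) (w(Y, E) = (-426 + E)/((2*Y)) = (-426 + E)*(1/(2*Y)) = (-426 + E)/(2*Y))
B(-213, 83) + w(-502, 299 - 1*(-25)) = -204 + (½)*(-426 + (299 - 1*(-25)))/(-502) = -204 + (½)*(-1/502)*(-426 + (299 + 25)) = -204 + (½)*(-1/502)*(-426 + 324) = -204 + (½)*(-1/502)*(-102) = -204 + 51/502 = -102357/502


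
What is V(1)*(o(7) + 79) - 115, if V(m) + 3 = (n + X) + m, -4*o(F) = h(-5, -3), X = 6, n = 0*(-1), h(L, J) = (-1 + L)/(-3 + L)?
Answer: 801/4 ≈ 200.25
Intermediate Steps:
h(L, J) = (-1 + L)/(-3 + L)
n = 0
o(F) = -3/16 (o(F) = -(-1 - 5)/(4*(-3 - 5)) = -(-6)/(4*(-8)) = -(-1)*(-6)/32 = -¼*¾ = -3/16)
V(m) = 3 + m (V(m) = -3 + ((0 + 6) + m) = -3 + (6 + m) = 3 + m)
V(1)*(o(7) + 79) - 115 = (3 + 1)*(-3/16 + 79) - 115 = 4*(1261/16) - 115 = 1261/4 - 115 = 801/4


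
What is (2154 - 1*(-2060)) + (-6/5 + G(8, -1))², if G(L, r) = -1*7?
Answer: 107031/25 ≈ 4281.2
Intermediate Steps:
G(L, r) = -7
(2154 - 1*(-2060)) + (-6/5 + G(8, -1))² = (2154 - 1*(-2060)) + (-6/5 - 7)² = (2154 + 2060) + (-6*⅕ - 7)² = 4214 + (-6/5 - 7)² = 4214 + (-41/5)² = 4214 + 1681/25 = 107031/25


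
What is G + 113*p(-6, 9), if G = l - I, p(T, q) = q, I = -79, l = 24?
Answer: 1120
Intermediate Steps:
G = 103 (G = 24 - 1*(-79) = 24 + 79 = 103)
G + 113*p(-6, 9) = 103 + 113*9 = 103 + 1017 = 1120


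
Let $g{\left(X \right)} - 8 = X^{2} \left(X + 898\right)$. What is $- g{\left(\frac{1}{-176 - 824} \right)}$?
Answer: $- \frac{8000897999}{1000000000} \approx -8.0009$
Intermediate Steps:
$g{\left(X \right)} = 8 + X^{2} \left(898 + X\right)$ ($g{\left(X \right)} = 8 + X^{2} \left(X + 898\right) = 8 + X^{2} \left(898 + X\right)$)
$- g{\left(\frac{1}{-176 - 824} \right)} = - (8 + \left(\frac{1}{-176 - 824}\right)^{3} + 898 \left(\frac{1}{-176 - 824}\right)^{2}) = - (8 + \left(\frac{1}{-1000}\right)^{3} + 898 \left(\frac{1}{-1000}\right)^{2}) = - (8 + \left(- \frac{1}{1000}\right)^{3} + 898 \left(- \frac{1}{1000}\right)^{2}) = - (8 - \frac{1}{1000000000} + 898 \cdot \frac{1}{1000000}) = - (8 - \frac{1}{1000000000} + \frac{449}{500000}) = \left(-1\right) \frac{8000897999}{1000000000} = - \frac{8000897999}{1000000000}$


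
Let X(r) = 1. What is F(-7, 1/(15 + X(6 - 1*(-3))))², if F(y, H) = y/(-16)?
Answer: 49/256 ≈ 0.19141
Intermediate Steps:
F(y, H) = -y/16 (F(y, H) = y*(-1/16) = -y/16)
F(-7, 1/(15 + X(6 - 1*(-3))))² = (-1/16*(-7))² = (7/16)² = 49/256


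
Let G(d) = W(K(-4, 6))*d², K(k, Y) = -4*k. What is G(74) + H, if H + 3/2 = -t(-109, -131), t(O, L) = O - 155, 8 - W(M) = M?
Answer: -87091/2 ≈ -43546.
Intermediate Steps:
W(M) = 8 - M
G(d) = -8*d² (G(d) = (8 - (-4)*(-4))*d² = (8 - 1*16)*d² = (8 - 16)*d² = -8*d²)
t(O, L) = -155 + O
H = 525/2 (H = -3/2 - (-155 - 109) = -3/2 - 1*(-264) = -3/2 + 264 = 525/2 ≈ 262.50)
G(74) + H = -8*74² + 525/2 = -8*5476 + 525/2 = -43808 + 525/2 = -87091/2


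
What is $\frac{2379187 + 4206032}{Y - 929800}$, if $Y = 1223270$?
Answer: $\frac{6585219}{293470} \approx 22.439$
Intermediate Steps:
$\frac{2379187 + 4206032}{Y - 929800} = \frac{2379187 + 4206032}{1223270 - 929800} = \frac{6585219}{293470}$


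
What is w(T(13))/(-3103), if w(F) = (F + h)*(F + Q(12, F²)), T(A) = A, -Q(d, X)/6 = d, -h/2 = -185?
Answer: 22597/3103 ≈ 7.2823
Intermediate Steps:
h = 370 (h = -2*(-185) = 370)
Q(d, X) = -6*d
w(F) = (-72 + F)*(370 + F) (w(F) = (F + 370)*(F - 6*12) = (370 + F)*(F - 72) = (370 + F)*(-72 + F) = (-72 + F)*(370 + F))
w(T(13))/(-3103) = (-26640 + 13² + 298*13)/(-3103) = (-26640 + 169 + 3874)*(-1/3103) = -22597*(-1/3103) = 22597/3103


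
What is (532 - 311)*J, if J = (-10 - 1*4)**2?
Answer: 43316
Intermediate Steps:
J = 196 (J = (-10 - 4)**2 = (-14)**2 = 196)
(532 - 311)*J = (532 - 311)*196 = 221*196 = 43316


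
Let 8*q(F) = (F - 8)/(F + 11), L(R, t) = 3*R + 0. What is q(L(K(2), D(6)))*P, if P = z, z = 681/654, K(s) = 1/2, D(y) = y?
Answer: -2951/43600 ≈ -0.067683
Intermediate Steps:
K(s) = ½
z = 227/218 (z = 681*(1/654) = 227/218 ≈ 1.0413)
L(R, t) = 3*R
q(F) = (-8 + F)/(8*(11 + F)) (q(F) = ((F - 8)/(F + 11))/8 = ((-8 + F)/(11 + F))/8 = (-8 + F)/(8*(11 + F)))
P = 227/218 ≈ 1.0413
q(L(K(2), D(6)))*P = ((-8 + 3*(½))/(8*(11 + 3*(½))))*(227/218) = ((-8 + 3/2)/(8*(11 + 3/2)))*(227/218) = ((⅛)*(-13/2)/(25/2))*(227/218) = ((⅛)*(2/25)*(-13/2))*(227/218) = -13/200*227/218 = -2951/43600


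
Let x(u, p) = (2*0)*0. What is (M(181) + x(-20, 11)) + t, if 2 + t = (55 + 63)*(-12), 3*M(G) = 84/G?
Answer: -256630/181 ≈ -1417.8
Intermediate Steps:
x(u, p) = 0 (x(u, p) = 0*0 = 0)
M(G) = 28/G (M(G) = (84/G)/3 = 28/G)
t = -1418 (t = -2 + (55 + 63)*(-12) = -2 + 118*(-12) = -2 - 1416 = -1418)
(M(181) + x(-20, 11)) + t = (28/181 + 0) - 1418 = 28/181 - 1418 = -256630/181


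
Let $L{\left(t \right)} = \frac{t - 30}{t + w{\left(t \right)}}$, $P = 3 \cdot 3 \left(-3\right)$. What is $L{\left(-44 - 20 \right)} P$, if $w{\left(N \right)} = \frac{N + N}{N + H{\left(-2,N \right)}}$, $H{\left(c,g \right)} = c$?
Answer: $- \frac{41877}{1024} \approx -40.896$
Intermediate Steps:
$w{\left(N \right)} = \frac{2 N}{-2 + N}$ ($w{\left(N \right)} = \frac{N + N}{N - 2} = \frac{2 N}{-2 + N}$)
$P = -27$ ($P = 9 \left(-3\right) = -27$)
$L{\left(t \right)} = \frac{-30 + t}{t + \frac{2 t}{-2 + t}}$ ($L{\left(t \right)} = \frac{t - 30}{t + \frac{2 t}{-2 + t}} = \frac{-30 + t}{t + \frac{2 t}{-2 + t}}$)
$L{\left(-44 - 20 \right)} P = \frac{\left(-30 - 64\right) \left(-2 - 64\right)}{\left(-44 - 20\right)^{2}} \left(-27\right) = \frac{\left(-30 - 64\right) \left(-2 - 64\right)}{4096} \left(-27\right) = \frac{1}{4096} \left(-94\right) \left(-66\right) \left(-27\right) = \frac{1551}{1024} \left(-27\right) = - \frac{41877}{1024}$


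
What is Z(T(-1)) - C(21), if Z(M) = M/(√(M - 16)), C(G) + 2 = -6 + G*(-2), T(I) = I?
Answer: 50 + I*√17/17 ≈ 50.0 + 0.24254*I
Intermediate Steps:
C(G) = -8 - 2*G (C(G) = -2 + (-6 + G*(-2)) = -2 + (-6 - 2*G) = -8 - 2*G)
Z(M) = M/√(-16 + M) (Z(M) = M/(√(-16 + M)) = M/√(-16 + M))
Z(T(-1)) - C(21) = -1/√(-16 - 1) - (-8 - 2*21) = -1/√(-17) - (-8 - 42) = -(-1)*I*√17/17 - 1*(-50) = I*√17/17 + 50 = 50 + I*√17/17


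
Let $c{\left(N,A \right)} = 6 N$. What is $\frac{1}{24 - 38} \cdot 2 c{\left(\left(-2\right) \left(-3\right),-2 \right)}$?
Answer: $- \frac{36}{7} \approx -5.1429$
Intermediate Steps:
$\frac{1}{24 - 38} \cdot 2 c{\left(\left(-2\right) \left(-3\right),-2 \right)} = \frac{1}{24 - 38} \cdot 2 \cdot 6 \left(\left(-2\right) \left(-3\right)\right) = \frac{1}{-14} \cdot 2 \cdot 6 \cdot 6 = \left(- \frac{1}{14}\right) 2 \cdot 36 = \left(- \frac{1}{7}\right) 36 = - \frac{36}{7}$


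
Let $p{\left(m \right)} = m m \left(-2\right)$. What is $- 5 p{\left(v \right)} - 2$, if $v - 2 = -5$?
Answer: $88$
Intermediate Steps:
$v = -3$ ($v = 2 - 5 = -3$)
$p{\left(m \right)} = - 2 m^{2}$ ($p{\left(m \right)} = m^{2} \left(-2\right) = - 2 m^{2}$)
$- 5 p{\left(v \right)} - 2 = - 5 \left(- 2 \left(-3\right)^{2}\right) - 2 = - 5 \left(\left(-2\right) 9\right) - 2 = \left(-5\right) \left(-18\right) - 2 = 90 - 2 = 88$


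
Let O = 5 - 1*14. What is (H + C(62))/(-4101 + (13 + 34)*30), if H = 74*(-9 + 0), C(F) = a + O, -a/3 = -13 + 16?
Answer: 76/299 ≈ 0.25418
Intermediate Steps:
a = -9 (a = -3*(-13 + 16) = -3*3 = -9)
O = -9 (O = 5 - 14 = -9)
C(F) = -18 (C(F) = -9 - 9 = -18)
H = -666 (H = 74*(-9) = -666)
(H + C(62))/(-4101 + (13 + 34)*30) = (-666 - 18)/(-4101 + (13 + 34)*30) = -684/(-4101 + 47*30) = -684/(-4101 + 1410) = -684/(-2691) = -684*(-1/2691) = 76/299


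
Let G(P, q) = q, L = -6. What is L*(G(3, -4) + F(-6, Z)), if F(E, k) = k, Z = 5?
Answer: -6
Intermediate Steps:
L*(G(3, -4) + F(-6, Z)) = -6*(-4 + 5) = -6*1 = -6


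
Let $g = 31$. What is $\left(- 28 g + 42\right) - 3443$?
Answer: $-4269$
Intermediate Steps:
$\left(- 28 g + 42\right) - 3443 = \left(\left(-28\right) 31 + 42\right) - 3443 = \left(-868 + 42\right) - 3443 = -826 - 3443 = -4269$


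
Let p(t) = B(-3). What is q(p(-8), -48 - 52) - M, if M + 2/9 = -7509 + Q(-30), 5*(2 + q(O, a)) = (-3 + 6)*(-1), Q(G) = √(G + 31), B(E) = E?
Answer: 337753/45 ≈ 7505.6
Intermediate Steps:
p(t) = -3
Q(G) = √(31 + G)
q(O, a) = -13/5 (q(O, a) = -2 + ((-3 + 6)*(-1))/5 = -2 + (3*(-1))/5 = -2 + (⅕)*(-3) = -2 - ⅗ = -13/5)
M = -67574/9 (M = -2/9 + (-7509 + √(31 - 30)) = -2/9 + (-7509 + √1) = -2/9 + (-7509 + 1) = -2/9 - 7508 = -67574/9 ≈ -7508.2)
q(p(-8), -48 - 52) - M = -13/5 - 1*(-67574/9) = -13/5 + 67574/9 = 337753/45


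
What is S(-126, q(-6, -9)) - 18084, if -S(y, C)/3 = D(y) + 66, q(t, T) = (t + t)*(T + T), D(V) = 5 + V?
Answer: -17919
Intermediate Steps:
q(t, T) = 4*T*t (q(t, T) = (2*t)*(2*T) = 4*T*t)
S(y, C) = -213 - 3*y (S(y, C) = -3*((5 + y) + 66) = -3*(71 + y) = -213 - 3*y)
S(-126, q(-6, -9)) - 18084 = (-213 - 3*(-126)) - 18084 = (-213 + 378) - 18084 = 165 - 18084 = -17919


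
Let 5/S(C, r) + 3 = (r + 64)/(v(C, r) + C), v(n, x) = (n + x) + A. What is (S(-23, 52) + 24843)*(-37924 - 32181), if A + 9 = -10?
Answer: -53989262600/31 ≈ -1.7416e+9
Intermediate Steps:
A = -19 (A = -9 - 10 = -19)
v(n, x) = -19 + n + x (v(n, x) = (n + x) - 19 = -19 + n + x)
S(C, r) = 5/(-3 + (64 + r)/(-19 + r + 2*C)) (S(C, r) = 5/(-3 + (r + 64)/((-19 + C + r) + C)) = 5/(-3 + (64 + r)/(-19 + r + 2*C)))
(S(-23, 52) + 24843)*(-37924 - 32181) = (5*(19 - 1*52 - 2*(-23))/(-121 + 2*52 + 6*(-23)) + 24843)*(-37924 - 32181) = (5*(19 - 52 + 46)/(-121 + 104 - 138) + 24843)*(-70105) = (5*13/(-155) + 24843)*(-70105) = (5*(-1/155)*13 + 24843)*(-70105) = (-13/31 + 24843)*(-70105) = (770120/31)*(-70105) = -53989262600/31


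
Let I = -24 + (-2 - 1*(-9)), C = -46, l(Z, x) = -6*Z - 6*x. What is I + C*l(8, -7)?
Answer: 259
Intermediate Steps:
I = -17 (I = -24 + (-2 + 9) = -24 + 7 = -17)
I + C*l(8, -7) = -17 - 46*(-6*8 - 6*(-7)) = -17 - 46*(-48 + 42) = -17 - 46*(-6) = -17 + 276 = 259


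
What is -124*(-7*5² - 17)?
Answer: 23808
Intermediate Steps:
-124*(-7*5² - 17) = -124*(-7*25 - 17) = -124*(-175 - 17) = -124*(-192) = 23808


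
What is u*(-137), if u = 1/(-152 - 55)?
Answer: 137/207 ≈ 0.66184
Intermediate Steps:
u = -1/207 (u = 1/(-207) = -1/207 ≈ -0.0048309)
u*(-137) = -1/207*(-137) = 137/207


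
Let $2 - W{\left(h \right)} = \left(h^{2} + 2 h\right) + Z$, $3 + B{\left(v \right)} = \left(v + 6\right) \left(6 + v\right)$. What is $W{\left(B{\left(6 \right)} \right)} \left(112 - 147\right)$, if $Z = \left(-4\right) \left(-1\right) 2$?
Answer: $705915$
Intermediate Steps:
$Z = 8$ ($Z = 4 \cdot 2 = 8$)
$B{\left(v \right)} = -3 + \left(6 + v\right)^{2}$ ($B{\left(v \right)} = -3 + \left(v + 6\right) \left(6 + v\right) = -3 + \left(6 + v\right) \left(6 + v\right) = -3 + \left(6 + v\right)^{2}$)
$W{\left(h \right)} = -6 - h^{2} - 2 h$ ($W{\left(h \right)} = 2 - \left(\left(h^{2} + 2 h\right) + 8\right) = 2 - \left(8 + h^{2} + 2 h\right) = -6 - h^{2} - 2 h$)
$W{\left(B{\left(6 \right)} \right)} \left(112 - 147\right) = \left(-6 - \left(-3 + \left(6 + 6\right)^{2}\right)^{2} - 2 \left(-3 + \left(6 + 6\right)^{2}\right)\right) \left(112 - 147\right) = \left(-6 - \left(-3 + 12^{2}\right)^{2} - 2 \left(-3 + 12^{2}\right)\right) \left(-35\right) = \left(-6 - \left(-3 + 144\right)^{2} - 2 \left(-3 + 144\right)\right) \left(-35\right) = \left(-6 - 141^{2} - 282\right) \left(-35\right) = \left(-6 - 19881 - 282\right) \left(-35\right) = \left(-20169\right) \left(-35\right) = 705915$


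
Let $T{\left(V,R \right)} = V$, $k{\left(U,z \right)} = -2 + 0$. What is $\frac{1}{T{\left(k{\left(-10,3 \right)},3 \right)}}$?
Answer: $- \frac{1}{2} \approx -0.5$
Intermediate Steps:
$k{\left(U,z \right)} = -2$
$\frac{1}{T{\left(k{\left(-10,3 \right)},3 \right)}} = \frac{1}{-2} = - \frac{1}{2}$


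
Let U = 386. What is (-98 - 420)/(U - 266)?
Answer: -259/60 ≈ -4.3167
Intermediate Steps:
(-98 - 420)/(U - 266) = (-98 - 420)/(386 - 266) = -518/120 = -518*1/120 = -259/60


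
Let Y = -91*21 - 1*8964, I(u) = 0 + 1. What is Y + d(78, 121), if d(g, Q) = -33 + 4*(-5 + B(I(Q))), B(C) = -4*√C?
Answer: -10944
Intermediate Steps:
I(u) = 1
d(g, Q) = -69 (d(g, Q) = -33 + 4*(-5 - 4*√1) = -33 + 4*(-5 - 4*1) = -33 + 4*(-5 - 4) = -33 + 4*(-9) = -33 - 36 = -69)
Y = -10875 (Y = -1911 - 8964 = -10875)
Y + d(78, 121) = -10875 - 69 = -10944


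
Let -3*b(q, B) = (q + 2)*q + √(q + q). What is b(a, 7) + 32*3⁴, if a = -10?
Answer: 7696/3 - 2*I*√5/3 ≈ 2565.3 - 1.4907*I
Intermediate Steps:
b(q, B) = -q*(2 + q)/3 - √2*√q/3 (b(q, B) = -((q + 2)*q + √(q + q))/3 = -((2 + q)*q + √(2*q))/3 = -(q*(2 + q) + √2*√q)/3 = -q*(2 + q)/3 - √2*√q/3)
b(a, 7) + 32*3⁴ = (-⅔*(-10) - ⅓*(-10)² - √2*√(-10)/3) + 32*3⁴ = (20/3 - ⅓*100 - √2*I*√10/3) + 32*81 = (20/3 - 100/3 - 2*I*√5/3) + 2592 = (-80/3 - 2*I*√5/3) + 2592 = 7696/3 - 2*I*√5/3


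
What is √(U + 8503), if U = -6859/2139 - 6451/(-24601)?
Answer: √23536878037667215833/52621539 ≈ 92.196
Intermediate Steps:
U = -154939570/52621539 (U = -6859*1/2139 - 6451*(-1/24601) = -6859/2139 + 6451/24601 = -154939570/52621539 ≈ -2.9444)
√(U + 8503) = √(-154939570/52621539 + 8503) = √(447286006547/52621539) = √23536878037667215833/52621539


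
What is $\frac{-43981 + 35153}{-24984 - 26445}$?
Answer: $\frac{8828}{51429} \approx 0.17165$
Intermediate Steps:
$\frac{-43981 + 35153}{-24984 - 26445} = - \frac{8828}{-51429} = \left(-8828\right) \left(- \frac{1}{51429}\right) = \frac{8828}{51429}$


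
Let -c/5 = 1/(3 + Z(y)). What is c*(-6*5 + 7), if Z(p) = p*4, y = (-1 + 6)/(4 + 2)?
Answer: 345/19 ≈ 18.158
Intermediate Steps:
y = ⅚ (y = 5/6 = 5*(⅙) = ⅚ ≈ 0.83333)
Z(p) = 4*p
c = -15/19 (c = -5/(3 + 4*(⅚)) = -5/(3 + 10/3) = -5/19/3 = -5*3/19 = -15/19 ≈ -0.78947)
c*(-6*5 + 7) = -15*(-6*5 + 7)/19 = -15*(-30 + 7)/19 = -15/19*(-23) = 345/19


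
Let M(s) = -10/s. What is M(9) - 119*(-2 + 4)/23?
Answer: -2372/207 ≈ -11.459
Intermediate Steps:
M(9) - 119*(-2 + 4)/23 = -10/9 - 119*(-2 + 4)/23 = -10*⅑ - 119*2/23 = -10/9 - 119*2/23 = -10/9 - 238/23 = -2372/207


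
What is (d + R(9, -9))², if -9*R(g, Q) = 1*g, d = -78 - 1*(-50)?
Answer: 841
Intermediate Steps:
d = -28 (d = -78 + 50 = -28)
R(g, Q) = -g/9
(d + R(9, -9))² = (-28 - ⅑*9)² = (-28 - 1)² = (-29)² = 841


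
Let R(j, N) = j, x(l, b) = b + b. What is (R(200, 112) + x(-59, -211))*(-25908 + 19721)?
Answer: 1373514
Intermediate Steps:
x(l, b) = 2*b
(R(200, 112) + x(-59, -211))*(-25908 + 19721) = (200 + 2*(-211))*(-25908 + 19721) = (200 - 422)*(-6187) = -222*(-6187) = 1373514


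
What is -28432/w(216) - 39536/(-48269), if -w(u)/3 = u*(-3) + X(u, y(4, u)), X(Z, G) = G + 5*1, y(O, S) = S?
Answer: -1321738592/61832589 ≈ -21.376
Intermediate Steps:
X(Z, G) = 5 + G (X(Z, G) = G + 5 = 5 + G)
w(u) = -15 + 6*u (w(u) = -3*(u*(-3) + (5 + u)) = -3*(-3*u + (5 + u)) = -3*(5 - 2*u) = -15 + 6*u)
-28432/w(216) - 39536/(-48269) = -28432/(-15 + 6*216) - 39536/(-48269) = -28432/(-15 + 1296) - 39536*(-1/48269) = -28432/1281 + 39536/48269 = -1321738592/61832589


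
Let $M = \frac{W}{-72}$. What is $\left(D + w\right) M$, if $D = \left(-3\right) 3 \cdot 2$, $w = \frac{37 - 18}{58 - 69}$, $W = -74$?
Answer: $- \frac{8029}{396} \approx -20.275$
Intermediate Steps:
$w = - \frac{19}{11}$ ($w = \frac{19}{-11} = 19 \left(- \frac{1}{11}\right) = - \frac{19}{11} \approx -1.7273$)
$D = -18$ ($D = \left(-9\right) 2 = -18$)
$M = \frac{37}{36}$ ($M = - \frac{74}{-72} = \left(-74\right) \left(- \frac{1}{72}\right) = \frac{37}{36} \approx 1.0278$)
$\left(D + w\right) M = \left(-18 - \frac{19}{11}\right) \frac{37}{36} = \left(- \frac{217}{11}\right) \frac{37}{36} = - \frac{8029}{396}$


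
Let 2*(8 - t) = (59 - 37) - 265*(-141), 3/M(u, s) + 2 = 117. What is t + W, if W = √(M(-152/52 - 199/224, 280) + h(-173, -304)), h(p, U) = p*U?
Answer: -37371/2 + √695529545/115 ≈ -18456.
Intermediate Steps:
h(p, U) = U*p
M(u, s) = 3/115 (M(u, s) = 3/(-2 + 117) = 3/115)
W = √695529545/115 (W = √(3/115 - 304*(-173)) = √(3/115 + 52592) = √(6048083/115) = √695529545/115 ≈ 229.33)
t = -37371/2 (t = 8 - ((59 - 37) - 265*(-141))/2 = 8 - (22 + 37365)/2 = 8 - ½*37387 = 8 - 37387/2 = -37371/2 ≈ -18686.)
t + W = -37371/2 + √695529545/115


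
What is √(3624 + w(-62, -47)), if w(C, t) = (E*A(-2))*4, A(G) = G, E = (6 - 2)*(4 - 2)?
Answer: 2*√890 ≈ 59.666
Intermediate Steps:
E = 8 (E = 4*2 = 8)
w(C, t) = -64 (w(C, t) = (8*(-2))*4 = -16*4 = -64)
√(3624 + w(-62, -47)) = √(3624 - 64) = √3560 = 2*√890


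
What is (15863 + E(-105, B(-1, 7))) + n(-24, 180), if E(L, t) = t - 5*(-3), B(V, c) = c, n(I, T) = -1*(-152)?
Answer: 16037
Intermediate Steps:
n(I, T) = 152
E(L, t) = 15 + t (E(L, t) = t + 15 = 15 + t)
(15863 + E(-105, B(-1, 7))) + n(-24, 180) = (15863 + (15 + 7)) + 152 = (15863 + 22) + 152 = 15885 + 152 = 16037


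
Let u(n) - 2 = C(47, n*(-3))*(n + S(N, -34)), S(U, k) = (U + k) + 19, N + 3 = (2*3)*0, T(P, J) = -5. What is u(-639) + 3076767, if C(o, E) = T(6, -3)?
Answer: 3080054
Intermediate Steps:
C(o, E) = -5
N = -3 (N = -3 + (2*3)*0 = -3 + 6*0 = -3 + 0 = -3)
S(U, k) = 19 + U + k
u(n) = 92 - 5*n (u(n) = 2 - 5*(n + (19 - 3 - 34)) = 2 - 5*(n - 18) = 2 - 5*(-18 + n) = 2 + (90 - 5*n) = 92 - 5*n)
u(-639) + 3076767 = (92 - 5*(-639)) + 3076767 = (92 + 3195) + 3076767 = 3287 + 3076767 = 3080054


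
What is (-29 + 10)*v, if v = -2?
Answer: 38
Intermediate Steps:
(-29 + 10)*v = (-29 + 10)*(-2) = -19*(-2) = 38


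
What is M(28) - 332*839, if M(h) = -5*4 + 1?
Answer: -278567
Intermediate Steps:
M(h) = -19 (M(h) = -20 + 1 = -19)
M(28) - 332*839 = -19 - 332*839 = -19 - 278548 = -278567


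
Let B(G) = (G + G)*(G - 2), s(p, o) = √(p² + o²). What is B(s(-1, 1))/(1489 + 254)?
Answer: 4/1743 - 4*√2/1743 ≈ -0.00095058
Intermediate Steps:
s(p, o) = √(o² + p²)
B(G) = 2*G*(-2 + G) (B(G) = (2*G)*(-2 + G) = 2*G*(-2 + G))
B(s(-1, 1))/(1489 + 254) = (2*√(1² + (-1)²)*(-2 + √(1² + (-1)²)))/(1489 + 254) = (2*√(1 + 1)*(-2 + √(1 + 1)))/1743 = (2*√2*(-2 + √2))/1743 = 2*√2*(-2 + √2)/1743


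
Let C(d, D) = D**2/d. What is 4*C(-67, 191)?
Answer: -145924/67 ≈ -2178.0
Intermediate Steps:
4*C(-67, 191) = 4*(191**2/(-67)) = 4*(36481*(-1/67)) = 4*(-36481/67) = -145924/67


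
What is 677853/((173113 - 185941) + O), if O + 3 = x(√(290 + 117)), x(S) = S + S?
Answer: -8697531843/164632933 - 1355706*√407/164632933 ≈ -52.996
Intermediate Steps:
x(S) = 2*S
O = -3 + 2*√407 (O = -3 + 2*√(290 + 117) = -3 + 2*√407 ≈ 37.349)
677853/((173113 - 185941) + O) = 677853/((173113 - 185941) + (-3 + 2*√407)) = 677853/(-12828 + (-3 + 2*√407)) = 677853/(-12831 + 2*√407)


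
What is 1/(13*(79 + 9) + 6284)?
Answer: 1/7428 ≈ 0.00013463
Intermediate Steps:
1/(13*(79 + 9) + 6284) = 1/(13*88 + 6284) = 1/(1144 + 6284) = 1/7428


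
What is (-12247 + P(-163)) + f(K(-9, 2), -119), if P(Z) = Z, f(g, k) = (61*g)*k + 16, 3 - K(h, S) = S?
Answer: -19653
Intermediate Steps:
K(h, S) = 3 - S
f(g, k) = 16 + 61*g*k (f(g, k) = 61*g*k + 16 = 16 + 61*g*k)
(-12247 + P(-163)) + f(K(-9, 2), -119) = (-12247 - 163) + (16 + 61*(3 - 1*2)*(-119)) = -12410 + (16 + 61*(3 - 2)*(-119)) = -12410 + (16 + 61*1*(-119)) = -12410 + (16 - 7259) = -12410 - 7243 = -19653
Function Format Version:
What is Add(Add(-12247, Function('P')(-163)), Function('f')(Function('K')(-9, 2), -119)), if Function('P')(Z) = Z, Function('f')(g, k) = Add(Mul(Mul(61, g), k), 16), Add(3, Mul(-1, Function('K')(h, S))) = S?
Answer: -19653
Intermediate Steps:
Function('K')(h, S) = Add(3, Mul(-1, S))
Function('f')(g, k) = Add(16, Mul(61, g, k)) (Function('f')(g, k) = Add(Mul(61, g, k), 16) = Add(16, Mul(61, g, k)))
Add(Add(-12247, Function('P')(-163)), Function('f')(Function('K')(-9, 2), -119)) = Add(Add(-12247, -163), Add(16, Mul(61, Add(3, Mul(-1, 2)), -119))) = Add(-12410, Add(16, Mul(61, Add(3, -2), -119))) = Add(-12410, Add(16, Mul(61, 1, -119))) = Add(-12410, Add(16, -7259)) = Add(-12410, -7243) = -19653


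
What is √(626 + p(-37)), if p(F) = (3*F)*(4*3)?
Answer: I*√706 ≈ 26.571*I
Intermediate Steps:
p(F) = 36*F (p(F) = (3*F)*12 = 36*F)
√(626 + p(-37)) = √(626 + 36*(-37)) = √(626 - 1332) = √(-706) = I*√706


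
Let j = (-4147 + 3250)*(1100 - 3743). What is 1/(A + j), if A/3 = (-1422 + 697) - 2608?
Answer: 1/2360772 ≈ 4.2359e-7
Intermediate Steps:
j = 2370771 (j = -897*(-2643) = 2370771)
A = -9999 (A = 3*((-1422 + 697) - 2608) = 3*(-725 - 2608) = 3*(-3333) = -9999)
1/(A + j) = 1/(-9999 + 2370771) = 1/2360772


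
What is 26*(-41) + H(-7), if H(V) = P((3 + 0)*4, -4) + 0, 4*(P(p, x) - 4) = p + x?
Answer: -1060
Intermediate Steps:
P(p, x) = 4 + p/4 + x/4 (P(p, x) = 4 + (p + x)/4 = 4 + (p/4 + x/4) = 4 + p/4 + x/4)
H(V) = 6 (H(V) = (4 + ((3 + 0)*4)/4 + (¼)*(-4)) + 0 = (4 + (3*4)/4 - 1) + 0 = (4 + (¼)*12 - 1) + 0 = (4 + 3 - 1) + 0 = 6 + 0 = 6)
26*(-41) + H(-7) = 26*(-41) + 6 = -1066 + 6 = -1060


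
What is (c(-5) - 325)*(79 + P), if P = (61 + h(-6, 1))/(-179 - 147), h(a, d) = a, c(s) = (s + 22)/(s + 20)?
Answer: -62422871/2445 ≈ -25531.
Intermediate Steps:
c(s) = (22 + s)/(20 + s)
P = -55/326 (P = (61 - 6)/(-179 - 147) = 55/(-326) = 55*(-1/326) = -55/326 ≈ -0.16871)
(c(-5) - 325)*(79 + P) = ((22 - 5)/(20 - 5) - 325)*(79 - 55/326) = (17/15 - 325)*(25699/326) = -4858/15*25699/326 = -62422871/2445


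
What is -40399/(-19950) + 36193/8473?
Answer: 1064351077/169036350 ≈ 6.2966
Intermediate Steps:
-40399/(-19950) + 36193/8473 = -40399*(-1/19950) + 36193*(1/8473) = 40399/19950 + 36193/8473 = 1064351077/169036350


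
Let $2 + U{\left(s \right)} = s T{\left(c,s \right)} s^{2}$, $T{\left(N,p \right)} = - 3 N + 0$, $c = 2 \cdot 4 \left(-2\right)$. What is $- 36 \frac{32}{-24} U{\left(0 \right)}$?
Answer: $-96$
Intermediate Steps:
$c = -16$ ($c = 2 \left(-8\right) = -16$)
$T{\left(N,p \right)} = - 3 N$
$U{\left(s \right)} = -2 + 48 s^{3}$ ($U{\left(s \right)} = -2 + s \left(\left(-3\right) \left(-16\right)\right) s^{2} = -2 + s 48 s^{2} = -2 + 48 s s^{2} = -2 + 48 s^{3}$)
$- 36 \frac{32}{-24} U{\left(0 \right)} = - 36 \frac{32}{-24} \left(-2 + 48 \cdot 0^{3}\right) = - 36 \cdot 32 \left(- \frac{1}{24}\right) \left(-2 + 48 \cdot 0\right) = \left(-36\right) \left(- \frac{4}{3}\right) \left(-2 + 0\right) = 48 \left(-2\right) = -96$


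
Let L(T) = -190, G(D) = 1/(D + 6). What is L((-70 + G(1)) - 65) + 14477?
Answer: 14287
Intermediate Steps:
G(D) = 1/(6 + D)
L((-70 + G(1)) - 65) + 14477 = -190 + 14477 = 14287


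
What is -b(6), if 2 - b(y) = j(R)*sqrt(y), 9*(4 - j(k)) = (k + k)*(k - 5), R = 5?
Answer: -2 + 4*sqrt(6) ≈ 7.7980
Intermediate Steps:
j(k) = 4 - 2*k*(-5 + k)/9 (j(k) = 4 - (k + k)*(k - 5)/9 = 4 - 2*k*(-5 + k)/9)
b(y) = 2 - 4*sqrt(y) (b(y) = 2 - (4 - 2/9*5**2 + (10/9)*5)*sqrt(y) = 2 - (4 - 2/9*25 + 50/9)*sqrt(y) = 2 - (4 - 50/9 + 50/9)*sqrt(y) = 2 - 4*sqrt(y))
-b(6) = -(2 - 4*sqrt(6)) = -2 + 4*sqrt(6)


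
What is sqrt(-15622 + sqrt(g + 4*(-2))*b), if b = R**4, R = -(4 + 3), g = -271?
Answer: sqrt(-15622 + 7203*I*sqrt(31)) ≈ 117.09 + 171.26*I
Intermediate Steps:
R = -7 (R = -1*7 = -7)
b = 2401 (b = (-7)**4 = 2401)
sqrt(-15622 + sqrt(g + 4*(-2))*b) = sqrt(-15622 + sqrt(-271 + 4*(-2))*2401) = sqrt(-15622 + sqrt(-271 - 8)*2401) = sqrt(-15622 + sqrt(-279)*2401) = sqrt(-15622 + (3*I*sqrt(31))*2401) = sqrt(-15622 + 7203*I*sqrt(31))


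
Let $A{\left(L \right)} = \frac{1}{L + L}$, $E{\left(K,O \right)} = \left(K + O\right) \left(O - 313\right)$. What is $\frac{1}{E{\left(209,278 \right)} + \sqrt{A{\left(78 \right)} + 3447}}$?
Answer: $- \frac{379860}{6474636881} - \frac{2 \sqrt{20971587}}{45322458167} \approx -5.8871 \cdot 10^{-5}$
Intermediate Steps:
$E{\left(K,O \right)} = \left(-313 + O\right) \left(K + O\right)$ ($E{\left(K,O \right)} = \left(K + O\right) \left(-313 + O\right) = \left(-313 + O\right) \left(K + O\right)$)
$A{\left(L \right)} = \frac{1}{2 L}$
$\frac{1}{E{\left(209,278 \right)} + \sqrt{A{\left(78 \right)} + 3447}} = \frac{1}{\left(278^{2} - 65417 - 87014 + 209 \cdot 278\right) + \sqrt{\frac{1}{2 \cdot 78} + 3447}} = \frac{1}{\left(77284 - 65417 - 87014 + 58102\right) + \sqrt{\frac{1}{2} \cdot \frac{1}{78} + 3447}} = \frac{1}{-17045 + \sqrt{\frac{1}{156} + 3447}} = \frac{1}{-17045 + \sqrt{\frac{537733}{156}}} = \frac{1}{-17045 + \frac{\sqrt{20971587}}{78}}$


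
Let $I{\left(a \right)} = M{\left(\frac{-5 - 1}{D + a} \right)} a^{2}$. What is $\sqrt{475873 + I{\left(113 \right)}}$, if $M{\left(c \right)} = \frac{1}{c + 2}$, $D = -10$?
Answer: $\frac{\sqrt{192979614}}{20} \approx 694.59$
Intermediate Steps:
$M{\left(c \right)} = \frac{1}{2 + c}$
$I{\left(a \right)} = \frac{a^{2}}{2 - \frac{6}{-10 + a}}$ ($I{\left(a \right)} = \frac{a^{2}}{2 + \frac{-5 - 1}{-10 + a}} = \frac{a^{2}}{2 - \frac{6}{-10 + a}}$)
$\sqrt{475873 + I{\left(113 \right)}} = \sqrt{475873 + \frac{113^{2} \left(-10 + 113\right)}{2 \left(-13 + 113\right)}} = \sqrt{475873 + \frac{1}{2} \cdot 12769 \cdot \frac{1}{100} \cdot 103} = \sqrt{475873 + \frac{1315207}{200}} = \sqrt{\frac{96489807}{200}} = \frac{\sqrt{192979614}}{20}$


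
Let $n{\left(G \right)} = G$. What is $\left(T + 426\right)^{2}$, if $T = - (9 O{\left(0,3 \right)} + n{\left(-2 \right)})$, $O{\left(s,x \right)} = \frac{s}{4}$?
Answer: $183184$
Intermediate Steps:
$O{\left(s,x \right)} = \frac{s}{4}$ ($O{\left(s,x \right)} = s \frac{1}{4} = \frac{s}{4}$)
$T = 2$ ($T = - (9 \cdot \frac{1}{4} \cdot 0 - 2) = - (9 \cdot 0 - 2) = - (0 - 2) = \left(-1\right) \left(-2\right) = 2$)
$\left(T + 426\right)^{2} = \left(2 + 426\right)^{2} = 428^{2} = 183184$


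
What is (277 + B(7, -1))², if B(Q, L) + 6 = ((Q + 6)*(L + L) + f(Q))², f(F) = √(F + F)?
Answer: 961377 - 99944*√14 ≈ 5.8742e+5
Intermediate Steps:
f(F) = √2*√F (f(F) = √(2*F) = √2*√F)
B(Q, L) = -6 + (√2*√Q + 2*L*(6 + Q))² (B(Q, L) = -6 + ((Q + 6)*(L + L) + √2*√Q)² = -6 + ((6 + Q)*(2*L) + √2*√Q)² = -6 + (2*L*(6 + Q) + √2*√Q)² = -6 + (√2*√Q + 2*L*(6 + Q))²)
(277 + B(7, -1))² = (277 + (-6 + (12*(-1) + √2*√7 + 2*(-1)*7)²))² = (277 + (-6 + (-12 + √14 - 14)²))² = (277 + (-6 + (-26 + √14)²))² = (271 + (-26 + √14)²)²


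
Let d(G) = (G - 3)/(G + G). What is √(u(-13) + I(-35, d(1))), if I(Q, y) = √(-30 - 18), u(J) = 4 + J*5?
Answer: √(-61 + 4*I*√3) ≈ 0.44282 + 7.8228*I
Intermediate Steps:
u(J) = 4 + 5*J
d(G) = (-3 + G)/(2*G) (d(G) = (-3 + G)/((2*G)) = (-3 + G)*(1/(2*G)) = (-3 + G)/(2*G))
I(Q, y) = 4*I*√3 (I(Q, y) = √(-48) = 4*I*√3)
√(u(-13) + I(-35, d(1))) = √((4 + 5*(-13)) + 4*I*√3) = √((4 - 65) + 4*I*√3) = √(-61 + 4*I*√3)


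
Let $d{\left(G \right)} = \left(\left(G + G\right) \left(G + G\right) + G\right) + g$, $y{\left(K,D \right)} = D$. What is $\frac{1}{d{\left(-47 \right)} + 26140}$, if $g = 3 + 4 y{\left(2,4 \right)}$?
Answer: $\frac{1}{34948} \approx 2.8614 \cdot 10^{-5}$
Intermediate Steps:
$g = 19$ ($g = 3 + 4 \cdot 4 = 3 + 16 = 19$)
$d{\left(G \right)} = 19 + G + 4 G^{2}$ ($d{\left(G \right)} = \left(\left(G + G\right) \left(G + G\right) + G\right) + 19 = \left(2 G 2 G + G\right) + 19 = \left(4 G^{2} + G\right) + 19 = \left(G + 4 G^{2}\right) + 19 = 19 + G + 4 G^{2}$)
$\frac{1}{d{\left(-47 \right)} + 26140} = \frac{1}{\left(19 - 47 + 4 \left(-47\right)^{2}\right) + 26140} = \frac{1}{\left(19 - 47 + 4 \cdot 2209\right) + 26140} = \frac{1}{\left(19 - 47 + 8836\right) + 26140} = \frac{1}{8808 + 26140} = \frac{1}{34948}$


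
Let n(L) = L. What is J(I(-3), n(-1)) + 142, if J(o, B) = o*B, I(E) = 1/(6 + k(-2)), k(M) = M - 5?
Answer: 143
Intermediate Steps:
k(M) = -5 + M
I(E) = -1 (I(E) = 1/(6 + (-5 - 2)) = 1/(6 - 7) = 1/(-1) = -1)
J(o, B) = B*o
J(I(-3), n(-1)) + 142 = -1*(-1) + 142 = 1 + 142 = 143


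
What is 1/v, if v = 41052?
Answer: 1/41052 ≈ 2.4359e-5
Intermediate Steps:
1/v = 1/41052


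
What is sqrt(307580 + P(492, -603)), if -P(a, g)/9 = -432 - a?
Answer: 2*sqrt(78974) ≈ 562.05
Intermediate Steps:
P(a, g) = 3888 + 9*a (P(a, g) = -9*(-432 - a) = 3888 + 9*a)
sqrt(307580 + P(492, -603)) = sqrt(307580 + (3888 + 9*492)) = sqrt(307580 + (3888 + 4428)) = sqrt(307580 + 8316) = sqrt(315896) = 2*sqrt(78974)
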